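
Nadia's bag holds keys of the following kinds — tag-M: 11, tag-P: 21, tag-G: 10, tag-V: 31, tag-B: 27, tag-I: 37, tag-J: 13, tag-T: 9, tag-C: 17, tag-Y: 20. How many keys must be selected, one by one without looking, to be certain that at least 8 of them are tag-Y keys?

184

In the worst case for collecting tag-Y keys, every non-tag-Y key comes out first.
There are 11 + 21 + 10 + 31 + 27 + 37 + 13 + 9 + 17 = 176 non-tag-Y keys altogether.
After those, each further key must be tag-Y, so 176 + 8 = 184 draws guarantee 8 tag-Y keys.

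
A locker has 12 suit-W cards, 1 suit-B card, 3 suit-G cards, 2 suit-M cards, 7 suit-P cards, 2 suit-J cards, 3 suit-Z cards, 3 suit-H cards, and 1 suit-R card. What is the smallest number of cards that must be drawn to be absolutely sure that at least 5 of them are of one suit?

24

An adversary could hand out at most 4 cards per suit (7 suits run out sooner): 4 + 1 + 3 + 2 + 4 + 2 + 3 + 3 + 1 = 23 cards and still no suit has 5.
Pigeonhole: one more card lands in a suit already at 4, so 24 draws are enough and 23 are not.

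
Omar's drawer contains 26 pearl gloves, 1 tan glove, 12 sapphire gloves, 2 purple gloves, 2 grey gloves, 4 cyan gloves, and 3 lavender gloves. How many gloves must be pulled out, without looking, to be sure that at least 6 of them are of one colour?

23

An adversary could hand out at most 5 gloves per colour (5 colours run out sooner): 5 + 1 + 5 + 2 + 2 + 4 + 3 = 22 gloves and still no colour has 6.
By pigeonhole, one more glove lands in a colour already at 5, so 23 draws are enough and 22 are not.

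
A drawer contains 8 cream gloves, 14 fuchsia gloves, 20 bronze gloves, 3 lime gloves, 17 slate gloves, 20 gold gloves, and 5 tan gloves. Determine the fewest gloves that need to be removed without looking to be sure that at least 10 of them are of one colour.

An adversary could hand out at most 9 gloves per colour (cream, lime, tan run out sooner): 8 + 9 + 9 + 3 + 9 + 9 + 5 = 52 gloves and still no colour has 10.
One more glove lands in a colour already at 9, so 53 draws are enough and 52 are not.

53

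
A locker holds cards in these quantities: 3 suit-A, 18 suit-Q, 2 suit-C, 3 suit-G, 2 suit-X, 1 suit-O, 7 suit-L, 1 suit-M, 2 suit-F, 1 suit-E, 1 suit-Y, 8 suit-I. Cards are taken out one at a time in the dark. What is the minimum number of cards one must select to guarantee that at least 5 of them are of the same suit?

Pigeonhole: put each drawn card into a box by suit. The largest draw with every box below 5 takes min(count, 4) from each suit; suits with fewer than 4 contribute all they have.
Σ min(cᵢ, 4) = 3 + 4 + 2 + 3 + 2 + 1 + 4 + 1 + 2 + 1 + 1 + 4 = 28.
Draw number 28 + 1 = 29 must push one box to 5.

29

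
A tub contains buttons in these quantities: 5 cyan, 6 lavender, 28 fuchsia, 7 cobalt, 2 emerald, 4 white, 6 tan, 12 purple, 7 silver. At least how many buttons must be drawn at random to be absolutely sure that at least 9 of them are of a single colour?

54

An adversary could hand out at most 8 buttons per colour (7 colours run out sooner): 5 + 6 + 8 + 7 + 2 + 4 + 6 + 8 + 7 = 53 buttons and still no colour has 9.
One more button lands in a colour already at 8, so 54 draws are enough and 53 are not.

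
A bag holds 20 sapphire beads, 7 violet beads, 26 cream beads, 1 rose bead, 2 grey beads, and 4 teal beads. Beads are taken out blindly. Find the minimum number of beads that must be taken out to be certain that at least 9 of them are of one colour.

31

The 6 colours are the holes; the beads drawn are the pigeons.
To avoid 9 of any one colour, the worst case takes at most 8 of each colour, or every bead of a colour that has fewer than 8.
That gives 8 + 7 + 8 + 1 + 2 + 4 = 30 beads with no colour reaching 9.
The next bead forces some colour to 9, so 30 + 1 = 31.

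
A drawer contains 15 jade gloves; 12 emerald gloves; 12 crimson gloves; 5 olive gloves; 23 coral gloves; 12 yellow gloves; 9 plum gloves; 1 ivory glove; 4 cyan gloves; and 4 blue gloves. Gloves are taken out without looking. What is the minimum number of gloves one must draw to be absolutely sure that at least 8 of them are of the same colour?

An adversary could hand out at most 7 gloves per colour (4 colours run out sooner): 7 + 7 + 7 + 5 + 7 + 7 + 7 + 1 + 4 + 4 = 56 gloves and still no colour has 8.
By pigeonhole, one more glove lands in a colour already at 7, so 57 draws are enough and 56 are not.

57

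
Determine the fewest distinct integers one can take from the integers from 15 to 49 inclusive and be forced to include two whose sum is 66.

Two chosen integers sum to 66 exactly when both halves of some pair {x, 66−x} with 17 ≤ x ≤ 66−x ≤ 49 are chosen — 16 such pairs.
The remaining 3 elements (those with no distinct partner in range) can never complete a 66-sum, so the worst case takes all of them and one from each pair: 3 + 16 = 19.
By pigeonhole, the 20th integer has to be the second member of some pair, so 19 + 1 = 20.

20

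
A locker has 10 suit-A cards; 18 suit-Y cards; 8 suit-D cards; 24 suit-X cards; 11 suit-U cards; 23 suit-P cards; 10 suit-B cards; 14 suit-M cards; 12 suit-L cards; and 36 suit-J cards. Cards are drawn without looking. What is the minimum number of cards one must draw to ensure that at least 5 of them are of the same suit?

An adversary could hand out at most 4 cards per suit: 4 + 4 + 4 + 4 + 4 + 4 + 4 + 4 + 4 + 4 = 40 cards and still no suit has 5.
By the pigeonhole principle, one more card lands in a suit already at 4, so 41 draws are enough and 40 are not.

41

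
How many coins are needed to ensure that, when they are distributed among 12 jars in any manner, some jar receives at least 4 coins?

37

With 36 coins one could put exactly 3 in each of the 12 jars, and no jar would reach 4.
By the pigeonhole principle, one more coin must land in a jar that already has 3, giving it 4.
So 12 × 3 + 1 = 37 coins are required.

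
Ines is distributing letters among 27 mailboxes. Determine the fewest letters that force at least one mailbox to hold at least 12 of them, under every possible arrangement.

298

With 297 letters one could put exactly 11 in each of the 27 mailboxes, and no mailbox would reach 12.
One more letter must land in a mailbox that already has 11, giving it 12.
So 27 × 11 + 1 = 298 letters are required.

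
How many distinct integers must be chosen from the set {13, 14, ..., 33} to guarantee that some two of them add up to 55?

A set avoiding the sum 55 can contain at most one of each pair {x, 55−x}, plus the 9 elements whose complement lies outside the range.
The integers 13, …, 27 (15 of them) are such a set: any two sum to at least 13+14 = 27 and at most 26+27 = 53 < 55.
By pigeonhole, any 16th integer completes one of the 6 pairs, so 16 choices force a sum of 55.

16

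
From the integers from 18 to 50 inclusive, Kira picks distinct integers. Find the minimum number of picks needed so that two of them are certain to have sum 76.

Two chosen integers sum to 76 exactly when both halves of some pair {x, 76−x} with 26 ≤ x ≤ 76−x ≤ 50 are chosen — 12 such pairs.
The remaining 9 elements (those with no distinct partner in range) can never complete a 76-sum, so the worst case takes all of them and one from each pair: 9 + 12 = 21.
By pigeonhole, the 22nd integer has to be the second member of some pair, so 21 + 1 = 22.

22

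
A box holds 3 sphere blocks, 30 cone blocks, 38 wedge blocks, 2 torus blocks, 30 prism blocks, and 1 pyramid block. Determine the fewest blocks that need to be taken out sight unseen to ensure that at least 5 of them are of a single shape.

The 6 shapes are the holes; the blocks drawn are the pigeons.
To avoid 5 of any one shape, the worst case takes at most 4 of each shape, or every block of a shape that has fewer than 4.
That gives 3 + 4 + 4 + 2 + 4 + 1 = 18 blocks with no shape reaching 5.
The next block forces some shape to 5, so 18 + 1 = 19.

19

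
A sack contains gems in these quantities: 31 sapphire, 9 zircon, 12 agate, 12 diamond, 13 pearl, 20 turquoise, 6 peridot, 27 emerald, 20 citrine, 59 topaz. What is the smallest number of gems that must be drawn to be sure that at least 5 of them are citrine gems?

194

In the worst case for collecting citrine gems, every non-citrine gem comes out first.
There are 31 + 9 + 12 + 12 + 13 + 20 + 6 + 27 + 59 = 189 non-citrine gems altogether.
After those, each further gem must be citrine, so 189 + 5 = 194 draws guarantee 5 citrine gems.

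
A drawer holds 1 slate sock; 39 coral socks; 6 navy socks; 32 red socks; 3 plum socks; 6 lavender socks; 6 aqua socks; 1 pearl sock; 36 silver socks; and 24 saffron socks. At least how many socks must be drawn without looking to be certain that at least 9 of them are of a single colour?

56

The 10 colours are the holes; the socks drawn are the pigeons.
To avoid 9 of any one colour, the worst case takes at most 8 of each colour, or every sock of a colour that has fewer than 8.
That gives 1 + 8 + 6 + 8 + 3 + 6 + 6 + 1 + 8 + 8 = 55 socks with no colour reaching 9.
The next sock forces some colour to 9, so 55 + 1 = 56.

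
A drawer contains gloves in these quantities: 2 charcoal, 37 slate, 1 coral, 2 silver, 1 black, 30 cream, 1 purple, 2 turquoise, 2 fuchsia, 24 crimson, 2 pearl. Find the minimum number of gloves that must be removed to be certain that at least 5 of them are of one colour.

Put each drawn glove into a box by colour. The largest draw with every box below 5 takes min(count, 4) from each colour; colours with fewer than 4 contribute all they have.
Σ min(cᵢ, 4) = 2 + 4 + 1 + 2 + 1 + 4 + 1 + 2 + 2 + 4 + 2 = 25.
Draw number 25 + 1 = 26 must push one box to 5.

26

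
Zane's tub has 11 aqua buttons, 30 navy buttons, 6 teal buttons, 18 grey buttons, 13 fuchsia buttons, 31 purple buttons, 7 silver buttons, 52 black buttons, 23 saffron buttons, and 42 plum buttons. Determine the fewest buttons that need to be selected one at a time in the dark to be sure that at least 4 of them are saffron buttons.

214

In the worst case for collecting saffron buttons, every non-saffron button comes out first.
There are 11 + 30 + 6 + 18 + 13 + 31 + 7 + 52 + 42 = 210 non-saffron buttons altogether.
After those, each further button must be saffron, so 210 + 4 = 214 draws guarantee 4 saffron buttons.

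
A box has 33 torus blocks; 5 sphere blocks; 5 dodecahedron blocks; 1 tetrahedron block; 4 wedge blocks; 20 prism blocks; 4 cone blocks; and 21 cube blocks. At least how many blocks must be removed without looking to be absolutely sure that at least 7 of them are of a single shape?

By pigeonhole, the 8 shapes are the holes; the blocks drawn are the pigeons.
To avoid 7 of any one shape, the worst case takes at most 6 of each shape, or every block of a shape that has fewer than 6.
That gives 6 + 5 + 5 + 1 + 4 + 6 + 4 + 6 = 37 blocks with no shape reaching 7.
The next block forces some shape to 7, so 37 + 1 = 38.

38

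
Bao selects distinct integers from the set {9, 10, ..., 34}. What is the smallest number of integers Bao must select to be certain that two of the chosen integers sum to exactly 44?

15

Group the elements by complementary pair {x, 44−x}: {10,34}, {11,33}, {12,32}, …, giving 12 two-element pairs, the single value 22 (it cannot pair with itself since the integers are distinct), and 1 integer whose partner 44−x falls outside [9,34].
By pigeonhole, treating each of those 14 groups as a pigeonhole, one can pick one integer per group — 14 integers — with no two summing to 44.
The 15th integer lands in an occupied pair, forcing a sum of 44.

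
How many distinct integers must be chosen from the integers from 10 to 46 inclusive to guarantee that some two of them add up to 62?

Group the elements by complementary pair {x, 62−x}: {16,46}, {17,45}, {18,44}, …, giving 15 two-element pairs, the single value 31 (it cannot pair with itself since the integers are distinct), and 6 integers whose partner 62−x falls outside [10,46].
By the pigeonhole principle, treating each of those 22 groups as a pigeonhole, one can pick one integer per group — 22 integers — with no two summing to 62.
The 23rd integer lands in an occupied pair, forcing a sum of 62.

23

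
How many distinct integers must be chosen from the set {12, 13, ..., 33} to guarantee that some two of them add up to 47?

Group the elements by complementary pair {x, 47−x}: {14,33}, {15,32}, {16,31}, …, giving 10 two-element pairs and 2 integers whose partner 47−x falls outside [12,33].
By the pigeonhole principle, treating each of those 12 groups as a pigeonhole, one can pick one integer per group — 12 integers — with no two summing to 47.
The 13th integer lands in an occupied pair, forcing a sum of 47.

13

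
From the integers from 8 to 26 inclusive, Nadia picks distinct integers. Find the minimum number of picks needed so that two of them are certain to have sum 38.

A set avoiding the sum 38 can contain at most one of each pair {x, 38−x}, plus the 5 elements whose complement lies outside the range or equal to its own complement.
The integers 8, …, 19 (12 of them) are such a set: any two sum to at least 8+9 = 17 and at most 18+19 = 37 < 38.
By pigeonhole, any 13th integer completes one of the 7 pairs, so 13 choices force a sum of 38.

13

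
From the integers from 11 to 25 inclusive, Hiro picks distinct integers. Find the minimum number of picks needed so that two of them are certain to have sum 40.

11

A set avoiding the sum 40 can contain at most one of each pair {x, 40−x}, plus the 5 elements whose complement lies outside the range or equal to its own complement.
The integers 11, …, 20 (10 of them) are such a set: any two sum to at least 11+12 = 23 and at most 19+20 = 39 < 40.
Pigeonhole: any 11th integer completes one of the 5 pairs, so 11 choices force a sum of 40.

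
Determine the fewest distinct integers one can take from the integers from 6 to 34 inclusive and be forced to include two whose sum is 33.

19

Two chosen integers sum to 33 exactly when both halves of some pair {x, 33−x} with 6 ≤ x ≤ 33−x ≤ 27 are chosen — 11 such pairs.
The remaining 7 elements (those with no distinct partner in range) can never complete a 33-sum, so the worst case takes all of them and one from each pair: 7 + 11 = 18.
Pigeonhole: the 19th integer has to be the second member of some pair, so 18 + 1 = 19.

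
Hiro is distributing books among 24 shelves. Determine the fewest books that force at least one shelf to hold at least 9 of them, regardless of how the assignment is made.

With 192 books one could put exactly 8 in each of the 24 shelves, and no shelf would reach 9.
Pigeonhole: one more book must land in a shelf that already has 8, giving it 9.
So 24 × 8 + 1 = 193 books are required.

193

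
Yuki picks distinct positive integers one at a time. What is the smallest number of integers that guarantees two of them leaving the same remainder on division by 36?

37

By the pigeonhole principle, the 36 residue classes mod 36 are the pigeonholes.
With 36 integers one could put 1 in each residue class and have no class reach 2.
The 37th integer pushes some class to 2, so 36·1 + 1 = 37.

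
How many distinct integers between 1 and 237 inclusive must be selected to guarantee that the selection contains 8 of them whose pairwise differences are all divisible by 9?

64

Integers whose pairwise differences are multiples of 9 are exactly those sharing a remainder mod 9. By the pigeonhole principle, the 9 residue classes mod 9 are the pigeonholes.
With 63 integers one could put 7 in each residue class and have no class reach 8.
The 64th integer pushes some class to 8, so 9·7 + 1 = 64.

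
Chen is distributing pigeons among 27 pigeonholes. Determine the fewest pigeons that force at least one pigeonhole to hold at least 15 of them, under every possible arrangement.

379

With 378 pigeons one could put exactly 14 in each of the 27 pigeonholes, and no pigeonhole would reach 15.
One more pigeon must land in a pigeonhole that already has 14, giving it 15.
So 27 × 14 + 1 = 379 pigeons are required.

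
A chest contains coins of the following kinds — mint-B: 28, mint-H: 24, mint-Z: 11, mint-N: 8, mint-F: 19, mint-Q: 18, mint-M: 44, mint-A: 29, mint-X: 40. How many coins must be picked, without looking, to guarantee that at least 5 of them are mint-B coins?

In the worst case for collecting mint-B coins, every non-mint-B coin comes out first.
There are 24 + 11 + 8 + 19 + 18 + 44 + 29 + 40 = 193 non-mint-B coins altogether.
After those, each further coin must be mint-B, so 193 + 5 = 198 draws guarantee 5 mint-B coins.

198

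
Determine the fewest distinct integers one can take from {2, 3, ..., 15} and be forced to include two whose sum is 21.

10

Two chosen integers sum to 21 exactly when both halves of some pair {x, 21−x} with 6 ≤ x ≤ 21−x ≤ 15 are chosen — 5 such pairs.
The remaining 4 elements (those with no distinct partner in range) can never complete a 21-sum, so the worst case takes all of them and one from each pair: 4 + 5 = 9.
By the pigeonhole principle, the 10th integer has to be the second member of some pair, so 9 + 1 = 10.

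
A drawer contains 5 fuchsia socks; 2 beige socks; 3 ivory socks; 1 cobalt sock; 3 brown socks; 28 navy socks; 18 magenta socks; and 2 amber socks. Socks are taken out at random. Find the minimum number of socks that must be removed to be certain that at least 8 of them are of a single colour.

31

Put each drawn sock into a box by colour. The largest draw with every box below 8 takes min(count, 7) from each colour; colours with fewer than 7 contribute all they have.
Σ min(cᵢ, 7) = 5 + 2 + 3 + 1 + 3 + 7 + 7 + 2 = 30.
Draw number 30 + 1 = 31 must push one box to 8.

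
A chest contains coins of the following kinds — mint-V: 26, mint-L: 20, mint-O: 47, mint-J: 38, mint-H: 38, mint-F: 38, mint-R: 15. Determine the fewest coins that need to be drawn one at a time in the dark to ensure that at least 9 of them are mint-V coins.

In the worst case for collecting mint-V coins, every non-mint-V coin comes out first.
There are 20 + 47 + 38 + 38 + 38 + 15 = 196 non-mint-V coins altogether.
After those, each further coin must be mint-V, so 196 + 9 = 205 draws guarantee 9 mint-V coins.

205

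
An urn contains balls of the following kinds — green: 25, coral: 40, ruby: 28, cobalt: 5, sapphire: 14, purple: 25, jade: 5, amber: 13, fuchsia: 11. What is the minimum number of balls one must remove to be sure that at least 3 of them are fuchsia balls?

In the worst case for collecting fuchsia balls, every non-fuchsia ball comes out first.
There are 25 + 40 + 28 + 5 + 14 + 25 + 5 + 13 = 155 non-fuchsia balls altogether.
After those, each further ball must be fuchsia, so 155 + 3 = 158 draws guarantee 3 fuchsia balls.

158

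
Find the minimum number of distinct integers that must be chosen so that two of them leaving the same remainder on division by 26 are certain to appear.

27

By the pigeonhole principle, the 26 residue classes mod 26 are the pigeonholes.
With 26 integers one could put 1 in each residue class and have no class reach 2.
The 27th integer pushes some class to 2, so 26·1 + 1 = 27.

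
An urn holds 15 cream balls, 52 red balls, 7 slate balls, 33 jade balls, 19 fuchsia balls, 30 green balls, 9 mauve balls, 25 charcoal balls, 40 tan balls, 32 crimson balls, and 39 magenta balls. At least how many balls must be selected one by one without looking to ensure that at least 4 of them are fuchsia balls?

In the worst case for collecting fuchsia balls, every non-fuchsia ball comes out first.
There are 15 + 52 + 7 + 33 + 30 + 9 + 25 + 40 + 32 + 39 = 282 non-fuchsia balls altogether.
After those, each further ball must be fuchsia, so 282 + 4 = 286 draws guarantee 4 fuchsia balls.

286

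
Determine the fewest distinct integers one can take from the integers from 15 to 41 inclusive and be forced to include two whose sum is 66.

Group the elements by complementary pair {x, 66−x}: {25,41}, {26,40}, {27,39}, …, giving 8 two-element pairs, the single value 33 (it cannot pair with itself since the integers are distinct), and 10 integers whose partner 66−x falls outside [15,41].
By the pigeonhole principle, treating each of those 19 groups as a pigeonhole, one can pick one integer per group — 19 integers — with no two summing to 66.
The 20th integer lands in an occupied pair, forcing a sum of 66.

20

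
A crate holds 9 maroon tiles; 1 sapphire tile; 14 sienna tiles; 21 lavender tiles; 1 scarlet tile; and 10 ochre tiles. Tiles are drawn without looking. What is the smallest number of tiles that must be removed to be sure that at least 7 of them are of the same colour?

An adversary could hand out at most 6 tiles per colour (sapphire, scarlet run out sooner): 6 + 1 + 6 + 6 + 1 + 6 = 26 tiles and still no colour has 7.
By pigeonhole, one more tile lands in a colour already at 6, so 27 draws are enough and 26 are not.

27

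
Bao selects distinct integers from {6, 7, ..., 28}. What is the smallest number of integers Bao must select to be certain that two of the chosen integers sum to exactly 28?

Group the elements by complementary pair {x, 28−x}: {6,22}, {7,21}, {8,20}, …, giving 8 two-element pairs, the single value 14 (it cannot pair with itself since the integers are distinct), and 6 integers whose partner 28−x falls outside [6,28].
By the pigeonhole principle, treating each of those 15 groups as a pigeonhole, one can pick one integer per group — 15 integers — with no two summing to 28.
The 16th integer lands in an occupied pair, forcing a sum of 28.

16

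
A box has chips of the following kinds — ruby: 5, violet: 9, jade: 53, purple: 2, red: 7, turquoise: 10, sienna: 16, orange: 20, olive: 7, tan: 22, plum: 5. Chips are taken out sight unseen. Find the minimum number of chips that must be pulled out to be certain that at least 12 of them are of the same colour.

The 11 colours are the holes; the chips drawn are the pigeons.
To avoid 12 of any one colour, the worst case takes at most 11 of each colour, or every chip of a colour that has fewer than 11.
That gives 5 + 9 + 11 + 2 + 7 + 10 + 11 + 11 + 7 + 11 + 5 = 89 chips with no colour reaching 12.
The next chip forces some colour to 12, so 89 + 1 = 90.

90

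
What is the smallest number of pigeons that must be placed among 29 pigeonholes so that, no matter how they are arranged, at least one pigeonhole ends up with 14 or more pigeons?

378

With 377 pigeons one could put exactly 13 in each of the 29 pigeonholes, and no pigeonhole would reach 14.
By pigeonhole, one more pigeon must land in a pigeonhole that already has 13, giving it 14.
So 29 × 13 + 1 = 378 pigeons are required.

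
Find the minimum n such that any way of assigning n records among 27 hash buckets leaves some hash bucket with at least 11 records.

With 270 records one could put exactly 10 in each of the 27 hash buckets, and no hash bucket would reach 11.
By pigeonhole, one more record must land in a hash bucket that already has 10, giving it 11.
So 27 × 10 + 1 = 271 records are required.

271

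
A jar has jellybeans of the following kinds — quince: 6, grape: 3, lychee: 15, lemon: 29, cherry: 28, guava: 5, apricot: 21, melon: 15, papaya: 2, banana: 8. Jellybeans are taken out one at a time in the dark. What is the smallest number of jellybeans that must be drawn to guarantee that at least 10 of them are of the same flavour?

70

An adversary could hand out at most 9 jellybeans per flavour (5 flavours run out sooner): 6 + 3 + 9 + 9 + 9 + 5 + 9 + 9 + 2 + 8 = 69 jellybeans and still no flavour has 10.
By pigeonhole, one more jellybean lands in a flavour already at 9, so 70 draws are enough and 69 are not.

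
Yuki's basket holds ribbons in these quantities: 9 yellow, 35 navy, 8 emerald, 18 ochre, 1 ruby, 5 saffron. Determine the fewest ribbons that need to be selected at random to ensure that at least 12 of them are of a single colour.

46

Pigeonhole: put each drawn ribbon into a box by colour. The largest draw with every box below 12 takes min(count, 11) from each colour; colours with fewer than 11 contribute all they have.
Σ min(cᵢ, 11) = 9 + 11 + 8 + 11 + 1 + 5 = 45.
Draw number 45 + 1 = 46 must push one box to 12.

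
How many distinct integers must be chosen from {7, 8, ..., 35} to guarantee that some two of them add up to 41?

16

Two chosen integers sum to 41 exactly when both halves of some pair {x, 41−x} with 7 ≤ x ≤ 41−x ≤ 34 are chosen — 14 such pairs.
The remaining 1 element (those with no distinct partner in range) can never complete a 41-sum, so the worst case takes all of them and one from each pair: 1 + 14 = 15.
By the pigeonhole principle, the 16th integer has to be the second member of some pair, so 15 + 1 = 16.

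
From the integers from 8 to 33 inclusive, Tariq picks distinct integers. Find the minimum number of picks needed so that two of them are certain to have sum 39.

15

Group the elements by complementary pair {x, 39−x}: {8,31}, {9,30}, {10,29}, …, giving 12 two-element pairs and 2 integers whose partner 39−x falls outside [8,33].
Treating each of those 14 groups as a pigeonhole, one can pick one integer per group — 14 integers — with no two summing to 39.
The 15th integer lands in an occupied pair, forcing a sum of 39.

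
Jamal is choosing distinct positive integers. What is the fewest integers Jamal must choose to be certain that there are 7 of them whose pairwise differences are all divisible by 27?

163

Integers whose pairwise differences are multiples of 27 are exactly those sharing a remainder mod 27. The 27 residue classes mod 27 are the pigeonholes.
With 162 integers one could put 6 in each residue class and have no class reach 7.
The 163rd integer pushes some class to 7, so 27·6 + 1 = 163.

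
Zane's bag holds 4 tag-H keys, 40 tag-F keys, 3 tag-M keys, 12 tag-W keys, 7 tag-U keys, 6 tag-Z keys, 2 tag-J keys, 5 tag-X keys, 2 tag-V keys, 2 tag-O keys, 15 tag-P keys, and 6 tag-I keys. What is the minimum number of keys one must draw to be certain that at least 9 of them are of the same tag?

62

The 12 tags are the holes; the keys drawn are the pigeons.
To avoid 9 of any one tag, the worst case takes at most 8 of each tag, or every key of a tag that has fewer than 8.
That gives 4 + 8 + 3 + 8 + 7 + 6 + 2 + 5 + 2 + 2 + 8 + 6 = 61 keys with no tag reaching 9.
The next key forces some tag to 9, so 61 + 1 = 62.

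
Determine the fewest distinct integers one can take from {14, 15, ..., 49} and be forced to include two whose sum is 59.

A set avoiding the sum 59 can contain at most one of each pair {x, 59−x}, plus the 4 elements whose complement lies outside the range.
The integers 30, …, 49 (20 of them) are such a set: any two sum to at least 30+31 = 61 > 59.
Any 21st integer completes one of the 16 pairs, so 21 choices force a sum of 59.

21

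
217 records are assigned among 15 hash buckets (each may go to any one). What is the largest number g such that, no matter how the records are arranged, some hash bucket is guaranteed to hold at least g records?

15

The 15 hash buckets are the holes and the 217 records are the pigeons.
If every hash bucket held at most 14 records, the total would be at most 15 × 14 = 210, which is less than 217.
So some hash bucket holds at least ⌈217/15⌉ = 15 records.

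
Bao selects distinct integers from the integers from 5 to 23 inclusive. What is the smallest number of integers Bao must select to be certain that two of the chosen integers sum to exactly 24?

13

Group the elements by complementary pair {x, 24−x}: {5,19}, {6,18}, {7,17}, …, giving 7 two-element pairs, the single value 12 (it cannot pair with itself since the integers are distinct), and 4 integers whose partner 24−x falls outside [5,23].
By the pigeonhole principle, treating each of those 12 groups as a pigeonhole, one can pick one integer per group — 12 integers — with no two summing to 24.
The 13th integer lands in an occupied pair, forcing a sum of 24.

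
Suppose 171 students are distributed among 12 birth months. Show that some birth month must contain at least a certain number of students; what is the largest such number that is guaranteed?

15

The 12 birth months are the holes and the 171 students are the pigeons.
If every birth month held at most 14 students, the total would be at most 12 × 14 = 168, which is less than 171.
So some birth month holds at least ⌈171/12⌉ = 15 students.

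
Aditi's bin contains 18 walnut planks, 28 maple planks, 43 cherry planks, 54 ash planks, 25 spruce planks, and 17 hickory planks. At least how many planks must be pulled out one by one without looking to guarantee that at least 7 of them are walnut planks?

In the worst case for collecting walnut planks, every non-walnut plank comes out first.
There are 28 + 43 + 54 + 25 + 17 = 167 non-walnut planks altogether.
After those, each further plank must be walnut, so 167 + 7 = 174 draws guarantee 7 walnut planks.

174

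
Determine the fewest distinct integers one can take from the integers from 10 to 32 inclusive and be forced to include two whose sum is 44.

Group the elements by complementary pair {x, 44−x}: {12,32}, {13,31}, {14,30}, …, giving 10 two-element pairs, the single value 22 (it cannot pair with itself since the integers are distinct), and 2 integers whose partner 44−x falls outside [10,32].
By pigeonhole, treating each of those 13 groups as a pigeonhole, one can pick one integer per group — 13 integers — with no two summing to 44.
The 14th integer lands in an occupied pair, forcing a sum of 44.

14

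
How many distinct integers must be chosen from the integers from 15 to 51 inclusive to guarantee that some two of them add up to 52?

27

Group the elements by complementary pair {x, 52−x}: {15,37}, {16,36}, {17,35}, …, giving 11 two-element pairs, the single value 26 (it cannot pair with itself since the integers are distinct), and 14 integers whose partner 52−x falls outside [15,51].
By pigeonhole, treating each of those 26 groups as a pigeonhole, one can pick one integer per group — 26 integers — with no two summing to 52.
The 27th integer lands in an occupied pair, forcing a sum of 52.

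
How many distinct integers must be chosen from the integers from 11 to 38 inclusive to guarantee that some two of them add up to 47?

16

Group the elements by complementary pair {x, 47−x}: {11,36}, {12,35}, {13,34}, …, giving 13 two-element pairs and 2 integers whose partner 47−x falls outside [11,38].
Treating each of those 15 groups as a pigeonhole, one can pick one integer per group — 15 integers — with no two summing to 47.
The 16th integer lands in an occupied pair, forcing a sum of 47.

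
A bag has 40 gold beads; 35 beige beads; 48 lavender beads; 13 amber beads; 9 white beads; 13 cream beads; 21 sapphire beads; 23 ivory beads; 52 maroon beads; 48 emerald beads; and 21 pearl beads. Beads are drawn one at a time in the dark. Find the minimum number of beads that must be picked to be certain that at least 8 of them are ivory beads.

308

In the worst case for collecting ivory beads, every non-ivory bead comes out first.
There are 40 + 35 + 48 + 13 + 9 + 13 + 21 + 52 + 48 + 21 = 300 non-ivory beads altogether.
After those, each further bead must be ivory, so 300 + 8 = 308 draws guarantee 8 ivory beads.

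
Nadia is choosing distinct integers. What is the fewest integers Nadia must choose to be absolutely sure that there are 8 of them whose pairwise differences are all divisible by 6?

Integers whose pairwise differences are multiples of 6 are exactly those sharing a remainder mod 6. The 6 residue classes mod 6 are the pigeonholes.
With 42 integers one could put 7 in each residue class and have no class reach 8.
The 43rd integer pushes some class to 8, so 6·7 + 1 = 43.

43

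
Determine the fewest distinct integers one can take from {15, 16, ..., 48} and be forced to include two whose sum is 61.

19

A set avoiding the sum 61 can contain at most one of each pair {x, 61−x}, plus the 2 elements whose complement lies outside the range.
The integers 31, …, 48 (18 of them) are such a set: any two sum to at least 31+32 = 63 > 61.
Pigeonhole: any 19th integer completes one of the 16 pairs, so 19 choices force a sum of 61.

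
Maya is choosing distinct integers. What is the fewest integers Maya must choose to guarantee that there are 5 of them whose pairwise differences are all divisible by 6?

Integers whose pairwise differences are multiples of 6 are exactly those sharing a remainder mod 6. The 6 residue classes mod 6 are the pigeonholes.
With 24 integers one could put 4 in each residue class and have no class reach 5.
The 25th integer pushes some class to 5, so 6·4 + 1 = 25.

25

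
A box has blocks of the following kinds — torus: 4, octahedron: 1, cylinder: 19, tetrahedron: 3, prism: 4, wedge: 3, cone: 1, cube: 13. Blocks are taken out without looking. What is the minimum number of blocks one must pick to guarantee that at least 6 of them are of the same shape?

An adversary could hand out at most 5 blocks per shape (6 shapes run out sooner): 4 + 1 + 5 + 3 + 4 + 3 + 1 + 5 = 26 blocks and still no shape has 6.
By the pigeonhole principle, one more block lands in a shape already at 5, so 27 draws are enough and 26 are not.

27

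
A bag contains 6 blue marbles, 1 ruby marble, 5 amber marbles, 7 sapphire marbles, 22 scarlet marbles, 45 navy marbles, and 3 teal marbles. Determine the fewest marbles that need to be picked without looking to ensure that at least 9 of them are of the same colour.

The 7 colours are the holes; the marbles drawn are the pigeons.
To avoid 9 of any one colour, the worst case takes at most 8 of each colour, or every marble of a colour that has fewer than 8.
That gives 6 + 1 + 5 + 7 + 8 + 8 + 3 = 38 marbles with no colour reaching 9.
The next marble forces some colour to 9, so 38 + 1 = 39.

39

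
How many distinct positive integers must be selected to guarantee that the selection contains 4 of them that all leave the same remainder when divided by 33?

By pigeonhole, the 33 residue classes mod 33 are the pigeonholes.
With 99 integers one could put 3 in each residue class and have no class reach 4.
The 100th integer pushes some class to 4, so 33·3 + 1 = 100.

100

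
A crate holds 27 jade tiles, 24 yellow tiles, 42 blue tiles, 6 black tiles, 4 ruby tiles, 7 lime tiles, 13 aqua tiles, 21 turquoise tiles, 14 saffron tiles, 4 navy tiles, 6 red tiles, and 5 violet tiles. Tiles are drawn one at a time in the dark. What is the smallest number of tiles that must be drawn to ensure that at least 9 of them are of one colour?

By pigeonhole, the 12 colours are the holes; the tiles drawn are the pigeons.
To avoid 9 of any one colour, the worst case takes at most 8 of each colour, or every tile of a colour that has fewer than 8.
That gives 8 + 8 + 8 + 6 + 4 + 7 + 8 + 8 + 8 + 4 + 6 + 5 = 80 tiles with no colour reaching 9.
The next tile forces some colour to 9, so 80 + 1 = 81.

81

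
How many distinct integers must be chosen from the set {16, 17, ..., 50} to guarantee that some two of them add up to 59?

22

A set avoiding the sum 59 can contain at most one of each pair {x, 59−x}, plus the 7 elements whose complement lies outside the range.
The integers 30, …, 50 (21 of them) are such a set: any two sum to at least 30+31 = 61 > 59.
By the pigeonhole principle, any 22nd integer completes one of the 14 pairs, so 22 choices force a sum of 59.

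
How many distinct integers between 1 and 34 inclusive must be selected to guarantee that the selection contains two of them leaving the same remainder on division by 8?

9

The 8 residue classes mod 8 are the pigeonholes.
With 8 integers one could put 1 in each residue class and have no class reach 2.
The 9th integer pushes some class to 2, so 8·1 + 1 = 9.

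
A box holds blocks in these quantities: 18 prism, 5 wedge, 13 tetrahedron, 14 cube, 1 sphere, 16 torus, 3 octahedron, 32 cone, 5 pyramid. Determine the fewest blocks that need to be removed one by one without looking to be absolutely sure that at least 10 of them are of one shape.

By the pigeonhole principle, put each drawn block into a box by shape. The largest draw with every box below 10 takes min(count, 9) from each shape; shapes with fewer than 9 contribute all they have.
Σ min(cᵢ, 9) = 9 + 5 + 9 + 9 + 1 + 9 + 3 + 9 + 5 = 59.
Draw number 59 + 1 = 60 must push one box to 10.

60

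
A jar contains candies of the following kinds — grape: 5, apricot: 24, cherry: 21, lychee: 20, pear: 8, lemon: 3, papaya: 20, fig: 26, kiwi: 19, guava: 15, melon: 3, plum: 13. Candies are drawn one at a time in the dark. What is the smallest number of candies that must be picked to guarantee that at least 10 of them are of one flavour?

92

The 12 flavours are the holes; the candies drawn are the pigeons.
To avoid 10 of any one flavour, the worst case takes at most 9 of each flavour, or every candy of a flavour that has fewer than 9.
That gives 5 + 9 + 9 + 9 + 8 + 3 + 9 + 9 + 9 + 9 + 3 + 9 = 91 candies with no flavour reaching 10.
The next candy forces some flavour to 10, so 91 + 1 = 92.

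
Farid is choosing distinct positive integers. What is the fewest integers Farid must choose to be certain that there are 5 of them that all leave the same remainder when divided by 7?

The 7 residue classes mod 7 are the pigeonholes.
With 28 integers one could put 4 in each residue class and have no class reach 5.
The 29th integer pushes some class to 5, so 7·4 + 1 = 29.

29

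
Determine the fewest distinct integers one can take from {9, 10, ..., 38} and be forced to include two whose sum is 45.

Group the elements by complementary pair {x, 45−x}: {9,36}, {10,35}, {11,34}, …, giving 14 two-element pairs and 2 integers whose partner 45−x falls outside [9,38].
By pigeonhole, treating each of those 16 groups as a pigeonhole, one can pick one integer per group — 16 integers — with no two summing to 45.
The 17th integer lands in an occupied pair, forcing a sum of 45.

17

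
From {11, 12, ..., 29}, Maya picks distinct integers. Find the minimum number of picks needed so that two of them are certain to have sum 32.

Two chosen integers sum to 32 exactly when both halves of some pair {x, 32−x} with 11 ≤ x ≤ 32−x ≤ 21 are chosen — 5 such pairs.
The remaining 9 elements (those with no distinct partner in range) can never complete a 32-sum, so the worst case takes all of them and one from each pair: 9 + 5 = 14.
The 15th integer has to be the second member of some pair, so 14 + 1 = 15.

15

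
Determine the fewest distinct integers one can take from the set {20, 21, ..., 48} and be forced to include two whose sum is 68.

Group the elements by complementary pair {x, 68−x}: {20,48}, {21,47}, {22,46}, …, giving 14 two-element pairs and the single value 34 (it cannot pair with itself since the integers are distinct).
By pigeonhole, treating each of those 15 groups as a pigeonhole, one can pick one integer per group — 15 integers — with no two summing to 68.
The 16th integer lands in an occupied pair, forcing a sum of 68.

16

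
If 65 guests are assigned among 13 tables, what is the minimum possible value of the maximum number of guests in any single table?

By the pigeonhole principle, the 13 tables are the holes and the 65 guests are the pigeons.
If every table held at most 4 guests, the total would be at most 13 × 4 = 52, which is less than 65.
So some table holds at least ⌈65/13⌉ = 5 guests.

5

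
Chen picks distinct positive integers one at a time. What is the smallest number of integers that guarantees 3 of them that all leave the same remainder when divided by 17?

By the pigeonhole principle, the 17 residue classes mod 17 are the pigeonholes.
With 34 integers one could put 2 in each residue class and have no class reach 3.
The 35th integer pushes some class to 3, so 17·2 + 1 = 35.

35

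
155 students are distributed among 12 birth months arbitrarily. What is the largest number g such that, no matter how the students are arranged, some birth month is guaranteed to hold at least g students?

13

By the pigeonhole principle, the 12 birth months are the holes and the 155 students are the pigeons.
If every birth month held at most 12 students, the total would be at most 12 × 12 = 144, which is less than 155.
So some birth month holds at least ⌈155/12⌉ = 13 students.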